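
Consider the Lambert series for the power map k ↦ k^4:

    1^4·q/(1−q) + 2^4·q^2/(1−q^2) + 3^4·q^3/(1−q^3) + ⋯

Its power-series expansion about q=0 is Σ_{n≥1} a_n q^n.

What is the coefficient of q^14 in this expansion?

d|14:{14,7,2,1}  Σf=38416+2401+16+1=40834

a_14 = 40834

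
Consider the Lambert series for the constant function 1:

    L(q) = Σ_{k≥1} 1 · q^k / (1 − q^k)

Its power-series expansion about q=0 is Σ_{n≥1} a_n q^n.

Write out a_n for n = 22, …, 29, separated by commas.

q^22  k|22↦f(k): 22:1 11:1 2:1 1:1  a_22=4
q^23  k|23↦f(k): 1:1 23:1  a_23=2
q^24  k|24↦f(k): 1:1 2:1 3:1 4:1 6:1 8:1 12:1 24:1  a_24=8
q^25  k|25↦f(k): 1:1 5:1 25:1  a_25=3
[q^26] f(26)=1,f(13)=1,f(2)=1,f(1)=1 ⇒ 4
n=27: 1·27 3·9 9·3 27·1  f→[1+1+1+1]=4
q^28  k|28↦f(k): 1:1 2:1 4:1 7:1 14:1 28:1  a_28=6
n=29: 1·29 29·1  f→[1+1]=2

4, 2, 8, 3, 4, 4, 6, 2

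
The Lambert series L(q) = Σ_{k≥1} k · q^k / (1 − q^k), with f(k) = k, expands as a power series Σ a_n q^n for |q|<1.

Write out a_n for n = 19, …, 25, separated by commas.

20, 42, 32, 36, 24, 60, 31

n=19: 1·19 19·1  f→[1+19]=20
q^20  k|20↦f(k): 20:20 10:10 5:5 4:4 2:2 1:1  a_20=42
d|21:{1,3,7,21}  Σf=1+3+7+21=32
n=22: 1·22 2·11 11·2 22·1  f→[1+2+11+22]=36
q^23  k|23↦f(k): 23:23 1:1  a_23=24
[q^24] f(1)=1,f(2)=2,f(3)=3,f(4)=4,f(6)=6,f(8)=8,f(12)=12,f(24)=24 ⇒ 60
[q^25] f(1)=1,f(5)=5,f(25)=25 ⇒ 31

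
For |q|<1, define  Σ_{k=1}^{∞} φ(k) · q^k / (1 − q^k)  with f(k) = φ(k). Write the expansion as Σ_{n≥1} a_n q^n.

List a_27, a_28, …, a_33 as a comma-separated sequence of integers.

[q^27] φ(27)=18,φ(9)=6,φ(3)=2,φ(1)=1 ⇒ 27
[q^28] φ(1)=1,φ(2)=1,φ(4)=2,φ(7)=6,φ(14)=6,φ(28)=12 ⇒ 28
d|29:{29,1}  Σφ=28+1=29
n=30: 1·30 2·15 3·10 5·6 6·5 10·3 15·2 30·1  φ→[1+1+2+4+2+4+8+8]=30
n=31: 1·31 31·1  φ→[1+30]=31
n=32: 32·1 16·2 8·4 4·8 2·16 1·32  φ→[16+8+4+2+1+1]=32
[q^33] φ(33)=20,φ(11)=10,φ(3)=2,φ(1)=1 ⇒ 33

27, 28, 29, 30, 31, 32, 33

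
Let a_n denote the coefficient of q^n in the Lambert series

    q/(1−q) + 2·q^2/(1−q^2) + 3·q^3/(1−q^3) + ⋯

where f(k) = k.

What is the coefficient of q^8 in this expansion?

q^8  k|8↦f(k): 8:8 4:4 2:2 1:1  a_8=15

a_8 = 15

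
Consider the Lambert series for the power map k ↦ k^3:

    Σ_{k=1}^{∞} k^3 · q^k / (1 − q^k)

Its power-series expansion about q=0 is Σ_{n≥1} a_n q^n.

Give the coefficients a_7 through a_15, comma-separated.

q^7  k|7↦f(k): 7:343 1:1  a_7=344
d|8:{1,2,4,8}  Σf=1+8+64+512=585
d|9:{9,3,1}  Σf=729+27+1=757
[q^10] f(10)=1000,f(5)=125,f(2)=8,f(1)=1 ⇒ 1134
q^11  k|11↦f(k): 11:1331 1:1  a_11=1332
d|12:{12,6,4,3,2,1}  Σf=1728+216+64+27+8+1=2044
d|13:{13,1}  Σf=2197+1=2198
n=14: 1·14 2·7 7·2 14·1  f→[1+8+343+2744]=3096
q^15  k|15↦f(k): 15:3375 5:125 3:27 1:1  a_15=3528

344, 585, 757, 1134, 1332, 2044, 2198, 3096, 3528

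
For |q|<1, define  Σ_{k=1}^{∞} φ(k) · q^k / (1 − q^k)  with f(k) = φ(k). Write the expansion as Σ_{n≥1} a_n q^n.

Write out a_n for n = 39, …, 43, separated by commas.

n=39: 1·39 3·13 13·3 39·1  φ→[1+2+12+24]=39
q^40  k|40↦φ(k): 40:16 20:8 10:4 8:4 5:4 4:2 2:1 1:1  a_40=40
[q^41] φ(1)=1,φ(41)=40 ⇒ 41
q^42  k|42↦φ(k): 1:1 2:1 3:2 6:2 7:6 14:6 21:12 42:12  a_42=42
q^43  k|43↦φ(k): 43:42 1:1  a_43=43

39, 40, 41, 42, 43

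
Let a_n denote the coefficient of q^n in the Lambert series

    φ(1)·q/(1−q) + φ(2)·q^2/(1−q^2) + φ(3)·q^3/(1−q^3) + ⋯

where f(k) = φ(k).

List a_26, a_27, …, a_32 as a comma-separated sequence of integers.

q^26  k|26↦φ(k): 1:1 2:1 13:12 26:12  a_26=26
[q^27] φ(27)=18,φ(9)=6,φ(3)=2,φ(1)=1 ⇒ 27
[q^28] φ(1)=1,φ(2)=1,φ(4)=2,φ(7)=6,φ(14)=6,φ(28)=12 ⇒ 28
d|29:{29,1}  Σφ=28+1=29
d|30:{30,15,10,6,5,3,2,1}  Σφ=8+8+4+2+4+2+1+1=30
d|31:{31,1}  Σφ=30+1=31
[q^32] φ(1)=1,φ(2)=1,φ(4)=2,φ(8)=4,φ(16)=8,φ(32)=16 ⇒ 32

26, 27, 28, 29, 30, 31, 32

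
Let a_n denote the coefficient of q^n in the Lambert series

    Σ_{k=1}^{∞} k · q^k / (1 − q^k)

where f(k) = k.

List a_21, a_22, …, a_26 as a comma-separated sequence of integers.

n=21: 21·1 7·3 3·7 1·21  f→[21+7+3+1]=32
d|22:{22,11,2,1}  Σf=22+11+2+1=36
[q^23] f(23)=23,f(1)=1 ⇒ 24
d|24:{24,12,8,6,4,3,2,1}  Σf=24+12+8+6+4+3+2+1=60
d|25:{25,5,1}  Σf=25+5+1=31
n=26: 1·26 2·13 13·2 26·1  f→[1+2+13+26]=42

32, 36, 24, 60, 31, 42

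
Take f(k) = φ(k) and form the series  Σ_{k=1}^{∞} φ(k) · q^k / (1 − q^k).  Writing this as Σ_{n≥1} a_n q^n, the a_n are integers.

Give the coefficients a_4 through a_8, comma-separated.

[q^4] φ(4)=2,φ(2)=1,φ(1)=1 ⇒ 4
[q^5] φ(1)=1,φ(5)=4 ⇒ 5
n=6: 6·1 3·2 2·3 1·6  φ→[2+2+1+1]=6
n=7: 1·7 7·1  φ→[1+6]=7
n=8: 8·1 4·2 2·4 1·8  φ→[4+2+1+1]=8

4, 5, 6, 7, 8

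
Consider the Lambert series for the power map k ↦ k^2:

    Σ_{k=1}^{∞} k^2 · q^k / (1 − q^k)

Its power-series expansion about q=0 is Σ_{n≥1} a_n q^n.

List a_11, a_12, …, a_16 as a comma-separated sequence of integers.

n=11: 1·11 11·1  f→[1+121]=122
n=12: 12·1 6·2 4·3 3·4 2·6 1·12  f→[144+36+16+9+4+1]=210
d|13:{1,13}  Σf=1+169=170
[q^14] f(14)=196,f(7)=49,f(2)=4,f(1)=1 ⇒ 250
d|15:{1,3,5,15}  Σf=1+9+25+225=260
[q^16] f(16)=256,f(8)=64,f(4)=16,f(2)=4,f(1)=1 ⇒ 341

122, 210, 170, 250, 260, 341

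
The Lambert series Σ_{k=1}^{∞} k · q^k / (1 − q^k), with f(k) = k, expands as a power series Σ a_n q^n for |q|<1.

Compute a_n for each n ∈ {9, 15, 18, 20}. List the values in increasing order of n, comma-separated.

13, 24, 39, 42

[q^9] f(1)=1,f(3)=3,f(9)=9 ⇒ 13
n=15: 15·1 5·3 3·5 1·15  f→[15+5+3+1]=24
d|18:{18,9,6,3,2,1}  Σf=18+9+6+3+2+1=39
q^20  k|20↦f(k): 1:1 2:2 4:4 5:5 10:10 20:20  a_20=42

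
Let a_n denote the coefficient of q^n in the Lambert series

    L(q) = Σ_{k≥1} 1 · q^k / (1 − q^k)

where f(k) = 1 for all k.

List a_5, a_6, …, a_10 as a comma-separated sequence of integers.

d|5:{5,1}  Σf=1+1=2
d|6:{6,3,2,1}  Σf=1+1+1+1=4
q^7  k|7↦f(k): 7:1 1:1  a_7=2
q^8  k|8↦f(k): 1:1 2:1 4:1 8:1  a_8=4
n=9: 9·1 3·3 1·9  f→[1+1+1]=3
q^10  k|10↦f(k): 1:1 2:1 5:1 10:1  a_10=4

2, 4, 2, 4, 3, 4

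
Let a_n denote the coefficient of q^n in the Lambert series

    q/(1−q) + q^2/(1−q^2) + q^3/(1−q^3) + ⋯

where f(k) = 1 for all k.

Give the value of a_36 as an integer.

a_36 = 9

q^36  k|36↦f(k): 1:1 2:1 3:1 4:1 6:1 9:1 12:1 18:1 36:1  a_36=9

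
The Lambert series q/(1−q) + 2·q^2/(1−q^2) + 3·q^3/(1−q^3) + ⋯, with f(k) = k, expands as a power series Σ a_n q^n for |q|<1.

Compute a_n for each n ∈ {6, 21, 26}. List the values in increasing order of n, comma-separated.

12, 32, 42

q^6  k|6↦f(k): 6:6 3:3 2:2 1:1  a_6=12
[q^21] f(1)=1,f(3)=3,f(7)=7,f(21)=21 ⇒ 32
n=26: 26·1 13·2 2·13 1·26  f→[26+13+2+1]=42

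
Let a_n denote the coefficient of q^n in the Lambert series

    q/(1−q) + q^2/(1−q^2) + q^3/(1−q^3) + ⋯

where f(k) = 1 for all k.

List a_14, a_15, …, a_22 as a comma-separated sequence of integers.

4, 4, 5, 2, 6, 2, 6, 4, 4

[q^14] f(14)=1,f(7)=1,f(2)=1,f(1)=1 ⇒ 4
q^15  k|15↦f(k): 15:1 5:1 3:1 1:1  a_15=4
n=16: 1·16 2·8 4·4 8·2 16·1  f→[1+1+1+1+1]=5
n=17: 17·1 1·17  f→[1+1]=2
n=18: 1·18 2·9 3·6 6·3 9·2 18·1  f→[1+1+1+1+1+1]=6
d|19:{1,19}  Σf=1+1=2
n=20: 20·1 10·2 5·4 4·5 2·10 1·20  f→[1+1+1+1+1+1]=6
d|21:{1,3,7,21}  Σf=1+1+1+1=4
q^22  k|22↦f(k): 1:1 2:1 11:1 22:1  a_22=4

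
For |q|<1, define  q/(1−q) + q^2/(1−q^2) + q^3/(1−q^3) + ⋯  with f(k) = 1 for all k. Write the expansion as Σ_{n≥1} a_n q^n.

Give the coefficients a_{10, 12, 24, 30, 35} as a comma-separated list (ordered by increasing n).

4, 6, 8, 8, 4

q^10  k|10↦f(k): 1:1 2:1 5:1 10:1  a_10=4
q^12  k|12↦f(k): 1:1 2:1 3:1 4:1 6:1 12:1  a_12=6
n=24: 1·24 2·12 3·8 4·6 6·4 8·3 12·2 24·1  f→[1+1+1+1+1+1+1+1]=8
d|30:{1,2,3,5,6,10,15,30}  Σf=1+1+1+1+1+1+1+1=8
n=35: 1·35 5·7 7·5 35·1  f→[1+1+1+1]=4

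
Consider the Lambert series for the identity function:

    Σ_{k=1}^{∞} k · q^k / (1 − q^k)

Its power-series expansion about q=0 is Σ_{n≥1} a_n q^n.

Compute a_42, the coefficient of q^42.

[q^42] f(1)=1,f(2)=2,f(3)=3,f(6)=6,f(7)=7,f(14)=14,f(21)=21,f(42)=42 ⇒ 96

a_42 = 96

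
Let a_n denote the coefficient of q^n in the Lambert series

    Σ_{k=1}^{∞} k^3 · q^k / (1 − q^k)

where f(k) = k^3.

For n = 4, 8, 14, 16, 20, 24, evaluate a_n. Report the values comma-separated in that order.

d|4:{4,2,1}  Σf=64+8+1=73
[q^8] f(1)=1,f(2)=8,f(4)=64,f(8)=512 ⇒ 585
[q^14] f(1)=1,f(2)=8,f(7)=343,f(14)=2744 ⇒ 3096
q^16  k|16↦f(k): 16:4096 8:512 4:64 2:8 1:1  a_16=4681
q^20  k|20↦f(k): 1:1 2:8 4:64 5:125 10:1000 20:8000  a_20=9198
d|24:{24,12,8,6,4,3,2,1}  Σf=13824+1728+512+216+64+27+8+1=16380

73, 585, 3096, 4681, 9198, 16380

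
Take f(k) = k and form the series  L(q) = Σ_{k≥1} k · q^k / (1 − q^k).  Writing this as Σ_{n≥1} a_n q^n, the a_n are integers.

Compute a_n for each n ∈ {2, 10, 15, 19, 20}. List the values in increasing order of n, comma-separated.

q^2  k|2↦f(k): 1:1 2:2  a_2=3
q^10  k|10↦f(k): 10:10 5:5 2:2 1:1  a_10=18
n=15: 15·1 5·3 3·5 1·15  f→[15+5+3+1]=24
q^19  k|19↦f(k): 1:1 19:19  a_19=20
d|20:{1,2,4,5,10,20}  Σf=1+2+4+5+10+20=42

3, 18, 24, 20, 42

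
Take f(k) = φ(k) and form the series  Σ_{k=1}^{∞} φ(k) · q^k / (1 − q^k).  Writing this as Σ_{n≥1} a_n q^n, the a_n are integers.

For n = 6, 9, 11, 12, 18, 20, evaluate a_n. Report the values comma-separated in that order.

[q^6] φ(6)=2,φ(3)=2,φ(2)=1,φ(1)=1 ⇒ 6
d|9:{9,3,1}  Σφ=6+2+1=9
n=11: 1·11 11·1  φ→[1+10]=11
[q^12] φ(1)=1,φ(2)=1,φ(3)=2,φ(4)=2,φ(6)=2,φ(12)=4 ⇒ 12
n=18: 18·1 9·2 6·3 3·6 2·9 1·18  φ→[6+6+2+2+1+1]=18
[q^20] φ(1)=1,φ(2)=1,φ(4)=2,φ(5)=4,φ(10)=4,φ(20)=8 ⇒ 20

6, 9, 11, 12, 18, 20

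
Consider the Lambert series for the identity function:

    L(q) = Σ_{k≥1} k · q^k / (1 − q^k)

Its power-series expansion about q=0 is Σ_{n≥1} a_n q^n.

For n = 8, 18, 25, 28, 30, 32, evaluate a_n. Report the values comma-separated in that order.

15, 39, 31, 56, 72, 63

[q^8] f(1)=1,f(2)=2,f(4)=4,f(8)=8 ⇒ 15
d|18:{18,9,6,3,2,1}  Σf=18+9+6+3+2+1=39
n=25: 25·1 5·5 1·25  f→[25+5+1]=31
q^28  k|28↦f(k): 1:1 2:2 4:4 7:7 14:14 28:28  a_28=56
n=30: 30·1 15·2 10·3 6·5 5·6 3·10 2·15 1·30  f→[30+15+10+6+5+3+2+1]=72
[q^32] f(1)=1,f(2)=2,f(4)=4,f(8)=8,f(16)=16,f(32)=32 ⇒ 63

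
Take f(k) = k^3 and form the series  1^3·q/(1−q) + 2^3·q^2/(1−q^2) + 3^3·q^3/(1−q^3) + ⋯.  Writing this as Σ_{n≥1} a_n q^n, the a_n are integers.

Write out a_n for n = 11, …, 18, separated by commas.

1332, 2044, 2198, 3096, 3528, 4681, 4914, 6813

d|11:{1,11}  Σf=1+1331=1332
n=12: 12·1 6·2 4·3 3·4 2·6 1·12  f→[1728+216+64+27+8+1]=2044
[q^13] f(1)=1,f(13)=2197 ⇒ 2198
d|14:{14,7,2,1}  Σf=2744+343+8+1=3096
n=15: 15·1 5·3 3·5 1·15  f→[3375+125+27+1]=3528
q^16  k|16↦f(k): 16:4096 8:512 4:64 2:8 1:1  a_16=4681
n=17: 17·1 1·17  f→[4913+1]=4914
d|18:{1,2,3,6,9,18}  Σf=1+8+27+216+729+5832=6813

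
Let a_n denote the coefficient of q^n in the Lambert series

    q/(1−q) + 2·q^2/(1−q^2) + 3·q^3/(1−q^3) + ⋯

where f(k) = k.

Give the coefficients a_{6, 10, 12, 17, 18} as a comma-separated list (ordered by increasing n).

12, 18, 28, 18, 39

d|6:{1,2,3,6}  Σf=1+2+3+6=12
[q^10] f(10)=10,f(5)=5,f(2)=2,f(1)=1 ⇒ 18
[q^12] f(12)=12,f(6)=6,f(4)=4,f(3)=3,f(2)=2,f(1)=1 ⇒ 28
n=17: 17·1 1·17  f→[17+1]=18
d|18:{1,2,3,6,9,18}  Σf=1+2+3+6+9+18=39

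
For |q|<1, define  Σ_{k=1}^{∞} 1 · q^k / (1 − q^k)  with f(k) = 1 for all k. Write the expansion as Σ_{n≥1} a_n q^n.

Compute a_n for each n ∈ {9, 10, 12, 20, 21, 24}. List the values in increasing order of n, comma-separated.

3, 4, 6, 6, 4, 8

q^9  k|9↦f(k): 1:1 3:1 9:1  a_9=3
n=10: 10·1 5·2 2·5 1·10  f→[1+1+1+1]=4
q^12  k|12↦f(k): 1:1 2:1 3:1 4:1 6:1 12:1  a_12=6
d|20:{20,10,5,4,2,1}  Σf=1+1+1+1+1+1=6
n=21: 1·21 3·7 7·3 21·1  f→[1+1+1+1]=4
q^24  k|24↦f(k): 1:1 2:1 3:1 4:1 6:1 8:1 12:1 24:1  a_24=8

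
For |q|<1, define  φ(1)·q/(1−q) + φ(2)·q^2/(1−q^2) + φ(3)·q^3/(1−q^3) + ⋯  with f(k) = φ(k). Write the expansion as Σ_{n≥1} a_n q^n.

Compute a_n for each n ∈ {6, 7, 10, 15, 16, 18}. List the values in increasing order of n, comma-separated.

d|6:{6,3,2,1}  Σφ=2+2+1+1=6
d|7:{1,7}  Σφ=1+6=7
n=10: 1·10 2·5 5·2 10·1  φ→[1+1+4+4]=10
q^15  k|15↦φ(k): 1:1 3:2 5:4 15:8  a_15=15
d|16:{16,8,4,2,1}  Σφ=8+4+2+1+1=16
d|18:{1,2,3,6,9,18}  Σφ=1+1+2+2+6+6=18

6, 7, 10, 15, 16, 18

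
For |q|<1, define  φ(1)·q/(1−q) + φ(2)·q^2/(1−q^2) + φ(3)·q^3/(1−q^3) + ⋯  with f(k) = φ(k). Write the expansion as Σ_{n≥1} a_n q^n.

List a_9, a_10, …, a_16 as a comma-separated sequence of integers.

n=9: 9·1 3·3 1·9  φ→[6+2+1]=9
n=10: 1·10 2·5 5·2 10·1  φ→[1+1+4+4]=10
q^11  k|11↦φ(k): 1:1 11:10  a_11=11
d|12:{12,6,4,3,2,1}  Σφ=4+2+2+2+1+1=12
n=13: 1·13 13·1  φ→[1+12]=13
d|14:{1,2,7,14}  Σφ=1+1+6+6=14
[q^15] φ(1)=1,φ(3)=2,φ(5)=4,φ(15)=8 ⇒ 15
[q^16] φ(1)=1,φ(2)=1,φ(4)=2,φ(8)=4,φ(16)=8 ⇒ 16

9, 10, 11, 12, 13, 14, 15, 16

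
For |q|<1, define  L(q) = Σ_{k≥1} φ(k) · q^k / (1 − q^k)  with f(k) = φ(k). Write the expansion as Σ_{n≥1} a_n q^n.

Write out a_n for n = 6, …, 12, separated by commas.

[q^6] φ(6)=2,φ(3)=2,φ(2)=1,φ(1)=1 ⇒ 6
q^7  k|7↦φ(k): 1:1 7:6  a_7=7
d|8:{1,2,4,8}  Σφ=1+1+2+4=8
[q^9] φ(1)=1,φ(3)=2,φ(9)=6 ⇒ 9
q^10  k|10↦φ(k): 10:4 5:4 2:1 1:1  a_10=10
n=11: 1·11 11·1  φ→[1+10]=11
q^12  k|12↦φ(k): 12:4 6:2 4:2 3:2 2:1 1:1  a_12=12

6, 7, 8, 9, 10, 11, 12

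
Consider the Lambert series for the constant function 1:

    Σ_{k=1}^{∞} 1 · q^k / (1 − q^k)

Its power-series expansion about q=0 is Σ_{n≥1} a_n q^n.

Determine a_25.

a_25 = 3

n=25: 1·25 5·5 25·1  f→[1+1+1]=3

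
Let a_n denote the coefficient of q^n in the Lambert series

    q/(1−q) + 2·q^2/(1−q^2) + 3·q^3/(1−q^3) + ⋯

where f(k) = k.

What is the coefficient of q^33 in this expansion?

n=33: 33·1 11·3 3·11 1·33  f→[33+11+3+1]=48

a_33 = 48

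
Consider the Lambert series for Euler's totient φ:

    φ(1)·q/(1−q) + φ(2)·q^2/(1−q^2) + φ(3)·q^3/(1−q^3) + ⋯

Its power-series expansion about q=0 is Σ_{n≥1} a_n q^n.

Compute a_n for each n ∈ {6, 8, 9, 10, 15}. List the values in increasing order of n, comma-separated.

n=6: 6·1 3·2 2·3 1·6  φ→[2+2+1+1]=6
[q^8] φ(1)=1,φ(2)=1,φ(4)=2,φ(8)=4 ⇒ 8
n=9: 1·9 3·3 9·1  φ→[1+2+6]=9
n=10: 1·10 2·5 5·2 10·1  φ→[1+1+4+4]=10
[q^15] φ(15)=8,φ(5)=4,φ(3)=2,φ(1)=1 ⇒ 15

6, 8, 9, 10, 15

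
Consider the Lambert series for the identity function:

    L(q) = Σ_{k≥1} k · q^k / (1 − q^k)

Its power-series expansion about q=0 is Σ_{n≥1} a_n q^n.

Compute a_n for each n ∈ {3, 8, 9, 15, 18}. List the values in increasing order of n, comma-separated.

q^3  k|3↦f(k): 1:1 3:3  a_3=4
n=8: 1·8 2·4 4·2 8·1  f→[1+2+4+8]=15
d|9:{9,3,1}  Σf=9+3+1=13
n=15: 1·15 3·5 5·3 15·1  f→[1+3+5+15]=24
q^18  k|18↦f(k): 18:18 9:9 6:6 3:3 2:2 1:1  a_18=39

4, 15, 13, 24, 39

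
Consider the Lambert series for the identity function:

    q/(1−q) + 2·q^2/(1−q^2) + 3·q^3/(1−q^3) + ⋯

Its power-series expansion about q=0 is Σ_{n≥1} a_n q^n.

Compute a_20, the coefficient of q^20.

a_20 = 42

d|20:{1,2,4,5,10,20}  Σf=1+2+4+5+10+20=42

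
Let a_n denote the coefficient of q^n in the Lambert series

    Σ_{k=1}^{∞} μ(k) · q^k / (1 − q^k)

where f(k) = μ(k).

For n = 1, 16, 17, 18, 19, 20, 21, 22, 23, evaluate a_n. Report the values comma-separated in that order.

d|1:{1}  Σμ=1=1
q^16  k|16↦μ(k): 16:0 8:0 4:0 2:-1 1:1  a_16=0
q^17  k|17↦μ(k): 1:1 17:-1  a_17=0
q^18  k|18↦μ(k): 18:0 9:0 6:1 3:-1 2:-1 1:1  a_18=0
q^19  k|19↦μ(k): 1:1 19:-1  a_19=0
q^20  k|20↦μ(k): 1:1 2:-1 4:0 5:-1 10:1 20:0  a_20=0
n=21: 21·1 7·3 3·7 1·21  μ→[1+(-1)+(-1)+1]=0
d|22:{22,11,2,1}  Σμ=1+(-1)+(-1)+1=0
d|23:{23,1}  Σμ=(-1)+1=0

1, 0, 0, 0, 0, 0, 0, 0, 0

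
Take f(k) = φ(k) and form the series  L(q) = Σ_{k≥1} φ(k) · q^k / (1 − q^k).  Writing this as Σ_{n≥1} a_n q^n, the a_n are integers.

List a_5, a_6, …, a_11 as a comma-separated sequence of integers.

n=5: 1·5 5·1  φ→[1+4]=5
[q^6] φ(6)=2,φ(3)=2,φ(2)=1,φ(1)=1 ⇒ 6
n=7: 1·7 7·1  φ→[1+6]=7
d|8:{8,4,2,1}  Σφ=4+2+1+1=8
q^9  k|9↦φ(k): 1:1 3:2 9:6  a_9=9
n=10: 1·10 2·5 5·2 10·1  φ→[1+1+4+4]=10
[q^11] φ(11)=10,φ(1)=1 ⇒ 11

5, 6, 7, 8, 9, 10, 11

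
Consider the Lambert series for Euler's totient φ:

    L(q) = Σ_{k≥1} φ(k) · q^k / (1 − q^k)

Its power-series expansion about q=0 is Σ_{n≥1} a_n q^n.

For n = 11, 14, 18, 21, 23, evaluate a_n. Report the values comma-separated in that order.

n=11: 11·1 1·11  φ→[10+1]=11
q^14  k|14↦φ(k): 1:1 2:1 7:6 14:6  a_14=14
[q^18] φ(18)=6,φ(9)=6,φ(6)=2,φ(3)=2,φ(2)=1,φ(1)=1 ⇒ 18
d|21:{21,7,3,1}  Σφ=12+6+2+1=21
[q^23] φ(1)=1,φ(23)=22 ⇒ 23

11, 14, 18, 21, 23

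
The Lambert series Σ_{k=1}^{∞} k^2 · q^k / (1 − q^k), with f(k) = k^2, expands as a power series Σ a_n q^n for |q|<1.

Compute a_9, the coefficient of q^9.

a_9 = 91

d|9:{9,3,1}  Σf=81+9+1=91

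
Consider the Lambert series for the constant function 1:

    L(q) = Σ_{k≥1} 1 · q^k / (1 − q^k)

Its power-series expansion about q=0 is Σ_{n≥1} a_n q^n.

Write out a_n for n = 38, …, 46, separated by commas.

4, 4, 8, 2, 8, 2, 6, 6, 4

d|38:{1,2,19,38}  Σf=1+1+1+1=4
d|39:{39,13,3,1}  Σf=1+1+1+1=4
n=40: 40·1 20·2 10·4 8·5 5·8 4·10 2·20 1·40  f→[1+1+1+1+1+1+1+1]=8
q^41  k|41↦f(k): 1:1 41:1  a_41=2
n=42: 42·1 21·2 14·3 7·6 6·7 3·14 2·21 1·42  f→[1+1+1+1+1+1+1+1]=8
q^43  k|43↦f(k): 1:1 43:1  a_43=2
n=44: 44·1 22·2 11·4 4·11 2·22 1·44  f→[1+1+1+1+1+1]=6
d|45:{45,15,9,5,3,1}  Σf=1+1+1+1+1+1=6
[q^46] f(1)=1,f(2)=1,f(23)=1,f(46)=1 ⇒ 4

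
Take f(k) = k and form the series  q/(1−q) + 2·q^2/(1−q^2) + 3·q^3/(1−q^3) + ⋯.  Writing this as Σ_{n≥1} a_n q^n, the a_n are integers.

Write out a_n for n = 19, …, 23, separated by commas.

d|19:{1,19}  Σf=1+19=20
n=20: 1·20 2·10 4·5 5·4 10·2 20·1  f→[1+2+4+5+10+20]=42
[q^21] f(21)=21,f(7)=7,f(3)=3,f(1)=1 ⇒ 32
n=22: 1·22 2·11 11·2 22·1  f→[1+2+11+22]=36
q^23  k|23↦f(k): 1:1 23:23  a_23=24

20, 42, 32, 36, 24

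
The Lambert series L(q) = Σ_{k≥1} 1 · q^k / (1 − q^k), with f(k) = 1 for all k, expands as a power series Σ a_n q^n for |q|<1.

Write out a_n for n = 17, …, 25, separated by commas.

2, 6, 2, 6, 4, 4, 2, 8, 3

d|17:{1,17}  Σf=1+1=2
d|18:{18,9,6,3,2,1}  Σf=1+1+1+1+1+1=6
n=19: 1·19 19·1  f→[1+1]=2
n=20: 1·20 2·10 4·5 5·4 10·2 20·1  f→[1+1+1+1+1+1]=6
d|21:{1,3,7,21}  Σf=1+1+1+1=4
q^22  k|22↦f(k): 22:1 11:1 2:1 1:1  a_22=4
n=23: 1·23 23·1  f→[1+1]=2
n=24: 1·24 2·12 3·8 4·6 6·4 8·3 12·2 24·1  f→[1+1+1+1+1+1+1+1]=8
[q^25] f(1)=1,f(5)=1,f(25)=1 ⇒ 3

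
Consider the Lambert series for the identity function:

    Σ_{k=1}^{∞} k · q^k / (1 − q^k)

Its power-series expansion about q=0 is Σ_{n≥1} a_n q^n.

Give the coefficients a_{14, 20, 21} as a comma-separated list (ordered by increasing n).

q^14  k|14↦f(k): 1:1 2:2 7:7 14:14  a_14=24
d|20:{1,2,4,5,10,20}  Σf=1+2+4+5+10+20=42
d|21:{1,3,7,21}  Σf=1+3+7+21=32

24, 42, 32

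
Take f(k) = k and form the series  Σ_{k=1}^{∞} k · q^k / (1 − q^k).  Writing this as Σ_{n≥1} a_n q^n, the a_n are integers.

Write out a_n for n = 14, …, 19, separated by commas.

24, 24, 31, 18, 39, 20

q^14  k|14↦f(k): 14:14 7:7 2:2 1:1  a_14=24
d|15:{1,3,5,15}  Σf=1+3+5+15=24
d|16:{1,2,4,8,16}  Σf=1+2+4+8+16=31
n=17: 1·17 17·1  f→[1+17]=18
d|18:{18,9,6,3,2,1}  Σf=18+9+6+3+2+1=39
n=19: 19·1 1·19  f→[19+1]=20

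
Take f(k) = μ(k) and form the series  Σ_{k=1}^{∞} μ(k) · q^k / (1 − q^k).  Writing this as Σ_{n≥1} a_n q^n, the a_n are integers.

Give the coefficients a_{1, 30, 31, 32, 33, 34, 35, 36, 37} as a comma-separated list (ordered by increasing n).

n=1: 1·1  μ→[1]=1
d|30:{30,15,10,6,5,3,2,1}  Σμ=(-1)+1+1+1+(-1)+(-1)+(-1)+1=0
d|31:{31,1}  Σμ=(-1)+1=0
d|32:{32,16,8,4,2,1}  Σμ=0+0+0+0+(-1)+1=0
n=33: 1·33 3·11 11·3 33·1  μ→[1+(-1)+(-1)+1]=0
n=34: 34·1 17·2 2·17 1·34  μ→[1+(-1)+(-1)+1]=0
n=35: 1·35 5·7 7·5 35·1  μ→[1+(-1)+(-1)+1]=0
q^36  k|36↦μ(k): 36:0 18:0 12:0 9:0 6:1 4:0 3:-1 2:-1 1:1  a_36=0
n=37: 37·1 1·37  μ→[(-1)+1]=0

1, 0, 0, 0, 0, 0, 0, 0, 0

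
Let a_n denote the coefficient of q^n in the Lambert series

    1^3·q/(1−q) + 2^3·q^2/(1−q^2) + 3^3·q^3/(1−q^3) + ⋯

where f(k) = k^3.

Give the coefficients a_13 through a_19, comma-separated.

2198, 3096, 3528, 4681, 4914, 6813, 6860

d|13:{13,1}  Σf=2197+1=2198
q^14  k|14↦f(k): 14:2744 7:343 2:8 1:1  a_14=3096
[q^15] f(15)=3375,f(5)=125,f(3)=27,f(1)=1 ⇒ 3528
[q^16] f(1)=1,f(2)=8,f(4)=64,f(8)=512,f(16)=4096 ⇒ 4681
[q^17] f(1)=1,f(17)=4913 ⇒ 4914
q^18  k|18↦f(k): 1:1 2:8 3:27 6:216 9:729 18:5832  a_18=6813
[q^19] f(1)=1,f(19)=6859 ⇒ 6860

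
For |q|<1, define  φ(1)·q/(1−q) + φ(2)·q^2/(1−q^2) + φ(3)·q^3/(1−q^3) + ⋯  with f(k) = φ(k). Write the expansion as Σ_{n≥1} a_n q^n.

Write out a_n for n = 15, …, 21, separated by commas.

d|15:{15,5,3,1}  Σφ=8+4+2+1=15
[q^16] φ(16)=8,φ(8)=4,φ(4)=2,φ(2)=1,φ(1)=1 ⇒ 16
[q^17] φ(1)=1,φ(17)=16 ⇒ 17
d|18:{1,2,3,6,9,18}  Σφ=1+1+2+2+6+6=18
d|19:{1,19}  Σφ=1+18=19
q^20  k|20↦φ(k): 1:1 2:1 4:2 5:4 10:4 20:8  a_20=20
[q^21] φ(21)=12,φ(7)=6,φ(3)=2,φ(1)=1 ⇒ 21

15, 16, 17, 18, 19, 20, 21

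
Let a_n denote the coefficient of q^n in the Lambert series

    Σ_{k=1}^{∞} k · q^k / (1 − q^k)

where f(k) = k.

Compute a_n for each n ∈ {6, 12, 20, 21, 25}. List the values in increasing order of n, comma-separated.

12, 28, 42, 32, 31

q^6  k|6↦f(k): 1:1 2:2 3:3 6:6  a_6=12
n=12: 12·1 6·2 4·3 3·4 2·6 1·12  f→[12+6+4+3+2+1]=28
q^20  k|20↦f(k): 20:20 10:10 5:5 4:4 2:2 1:1  a_20=42
q^21  k|21↦f(k): 21:21 7:7 3:3 1:1  a_21=32
d|25:{25,5,1}  Σf=25+5+1=31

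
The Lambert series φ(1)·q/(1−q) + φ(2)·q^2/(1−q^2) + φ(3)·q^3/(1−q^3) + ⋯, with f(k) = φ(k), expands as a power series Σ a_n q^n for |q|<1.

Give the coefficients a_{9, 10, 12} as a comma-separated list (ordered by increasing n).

d|9:{9,3,1}  Σφ=6+2+1=9
q^10  k|10↦φ(k): 10:4 5:4 2:1 1:1  a_10=10
[q^12] φ(1)=1,φ(2)=1,φ(3)=2,φ(4)=2,φ(6)=2,φ(12)=4 ⇒ 12

9, 10, 12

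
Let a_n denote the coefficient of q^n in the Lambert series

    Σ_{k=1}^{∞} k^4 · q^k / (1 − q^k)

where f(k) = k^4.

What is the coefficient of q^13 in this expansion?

q^13  k|13↦f(k): 13:28561 1:1  a_13=28562

a_13 = 28562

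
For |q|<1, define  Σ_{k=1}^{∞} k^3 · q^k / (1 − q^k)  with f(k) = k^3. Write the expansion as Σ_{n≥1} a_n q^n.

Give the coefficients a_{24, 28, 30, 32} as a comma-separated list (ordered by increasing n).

n=24: 24·1 12·2 8·3 6·4 4·6 3·8 2·12 1·24  f→[13824+1728+512+216+64+27+8+1]=16380
d|28:{28,14,7,4,2,1}  Σf=21952+2744+343+64+8+1=25112
d|30:{1,2,3,5,6,10,15,30}  Σf=1+8+27+125+216+1000+3375+27000=31752
[q^32] f(1)=1,f(2)=8,f(4)=64,f(8)=512,f(16)=4096,f(32)=32768 ⇒ 37449

16380, 25112, 31752, 37449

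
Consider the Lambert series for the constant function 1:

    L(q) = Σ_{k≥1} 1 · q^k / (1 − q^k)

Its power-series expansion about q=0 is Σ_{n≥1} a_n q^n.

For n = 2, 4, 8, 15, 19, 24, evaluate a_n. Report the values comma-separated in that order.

d|2:{1,2}  Σf=1+1=2
n=4: 4·1 2·2 1·4  f→[1+1+1]=3
n=8: 8·1 4·2 2·4 1·8  f→[1+1+1+1]=4
q^15  k|15↦f(k): 15:1 5:1 3:1 1:1  a_15=4
d|19:{19,1}  Σf=1+1=2
d|24:{1,2,3,4,6,8,12,24}  Σf=1+1+1+1+1+1+1+1=8

2, 3, 4, 4, 2, 8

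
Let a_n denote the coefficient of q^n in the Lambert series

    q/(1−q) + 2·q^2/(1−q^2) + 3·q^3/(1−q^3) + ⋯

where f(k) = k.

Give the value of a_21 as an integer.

a_21 = 32

q^21  k|21↦f(k): 21:21 7:7 3:3 1:1  a_21=32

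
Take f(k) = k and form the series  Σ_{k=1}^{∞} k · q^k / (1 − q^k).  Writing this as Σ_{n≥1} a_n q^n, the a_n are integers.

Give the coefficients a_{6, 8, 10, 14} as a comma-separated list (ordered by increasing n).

12, 15, 18, 24

d|6:{1,2,3,6}  Σf=1+2+3+6=12
n=8: 8·1 4·2 2·4 1·8  f→[8+4+2+1]=15
[q^10] f(1)=1,f(2)=2,f(5)=5,f(10)=10 ⇒ 18
d|14:{1,2,7,14}  Σf=1+2+7+14=24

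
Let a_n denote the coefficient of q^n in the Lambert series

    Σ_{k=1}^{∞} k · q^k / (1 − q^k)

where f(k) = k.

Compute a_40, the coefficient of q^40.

n=40: 1·40 2·20 4·10 5·8 8·5 10·4 20·2 40·1  f→[1+2+4+5+8+10+20+40]=90

a_40 = 90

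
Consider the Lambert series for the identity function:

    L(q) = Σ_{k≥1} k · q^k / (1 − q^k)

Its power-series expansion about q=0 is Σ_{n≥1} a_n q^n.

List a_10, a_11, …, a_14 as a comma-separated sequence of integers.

18, 12, 28, 14, 24

d|10:{10,5,2,1}  Σf=10+5+2+1=18
[q^11] f(11)=11,f(1)=1 ⇒ 12
n=12: 12·1 6·2 4·3 3·4 2·6 1·12  f→[12+6+4+3+2+1]=28
[q^13] f(1)=1,f(13)=13 ⇒ 14
d|14:{14,7,2,1}  Σf=14+7+2+1=24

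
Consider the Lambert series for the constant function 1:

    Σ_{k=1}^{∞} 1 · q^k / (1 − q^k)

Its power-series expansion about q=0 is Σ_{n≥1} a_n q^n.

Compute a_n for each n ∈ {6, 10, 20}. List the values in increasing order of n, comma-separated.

d|6:{6,3,2,1}  Σf=1+1+1+1=4
n=10: 10·1 5·2 2·5 1·10  f→[1+1+1+1]=4
n=20: 1·20 2·10 4·5 5·4 10·2 20·1  f→[1+1+1+1+1+1]=6

4, 4, 6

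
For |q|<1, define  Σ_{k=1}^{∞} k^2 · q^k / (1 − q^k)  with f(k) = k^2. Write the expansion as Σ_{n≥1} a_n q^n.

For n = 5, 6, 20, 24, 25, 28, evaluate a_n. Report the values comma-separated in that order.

q^5  k|5↦f(k): 5:25 1:1  a_5=26
d|6:{6,3,2,1}  Σf=36+9+4+1=50
[q^20] f(20)=400,f(10)=100,f(5)=25,f(4)=16,f(2)=4,f(1)=1 ⇒ 546
q^24  k|24↦f(k): 1:1 2:4 3:9 4:16 6:36 8:64 12:144 24:576  a_24=850
q^25  k|25↦f(k): 1:1 5:25 25:625  a_25=651
d|28:{28,14,7,4,2,1}  Σf=784+196+49+16+4+1=1050

26, 50, 546, 850, 651, 1050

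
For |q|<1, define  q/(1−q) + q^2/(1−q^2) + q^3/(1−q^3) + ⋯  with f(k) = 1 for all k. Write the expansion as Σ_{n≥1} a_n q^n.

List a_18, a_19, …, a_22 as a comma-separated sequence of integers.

6, 2, 6, 4, 4

d|18:{1,2,3,6,9,18}  Σf=1+1+1+1+1+1=6
q^19  k|19↦f(k): 19:1 1:1  a_19=2
[q^20] f(20)=1,f(10)=1,f(5)=1,f(4)=1,f(2)=1,f(1)=1 ⇒ 6
q^21  k|21↦f(k): 1:1 3:1 7:1 21:1  a_21=4
d|22:{1,2,11,22}  Σf=1+1+1+1=4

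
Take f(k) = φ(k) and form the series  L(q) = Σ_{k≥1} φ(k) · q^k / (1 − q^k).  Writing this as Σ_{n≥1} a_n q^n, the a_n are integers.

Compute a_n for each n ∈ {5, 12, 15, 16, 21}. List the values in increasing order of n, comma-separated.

d|5:{1,5}  Σφ=1+4=5
n=12: 12·1 6·2 4·3 3·4 2·6 1·12  φ→[4+2+2+2+1+1]=12
d|15:{15,5,3,1}  Σφ=8+4+2+1=15
q^16  k|16↦φ(k): 1:1 2:1 4:2 8:4 16:8  a_16=16
[q^21] φ(1)=1,φ(3)=2,φ(7)=6,φ(21)=12 ⇒ 21

5, 12, 15, 16, 21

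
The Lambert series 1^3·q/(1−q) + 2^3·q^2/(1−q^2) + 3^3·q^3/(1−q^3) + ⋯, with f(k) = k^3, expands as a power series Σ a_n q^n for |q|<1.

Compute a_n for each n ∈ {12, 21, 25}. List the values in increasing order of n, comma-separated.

q^12  k|12↦f(k): 12:1728 6:216 4:64 3:27 2:8 1:1  a_12=2044
[q^21] f(21)=9261,f(7)=343,f(3)=27,f(1)=1 ⇒ 9632
[q^25] f(1)=1,f(5)=125,f(25)=15625 ⇒ 15751

2044, 9632, 15751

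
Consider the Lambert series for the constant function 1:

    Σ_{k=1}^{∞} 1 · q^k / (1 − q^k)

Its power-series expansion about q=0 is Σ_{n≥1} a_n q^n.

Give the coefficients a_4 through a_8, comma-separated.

3, 2, 4, 2, 4

[q^4] f(1)=1,f(2)=1,f(4)=1 ⇒ 3
d|5:{1,5}  Σf=1+1=2
q^6  k|6↦f(k): 6:1 3:1 2:1 1:1  a_6=4
[q^7] f(1)=1,f(7)=1 ⇒ 2
[q^8] f(8)=1,f(4)=1,f(2)=1,f(1)=1 ⇒ 4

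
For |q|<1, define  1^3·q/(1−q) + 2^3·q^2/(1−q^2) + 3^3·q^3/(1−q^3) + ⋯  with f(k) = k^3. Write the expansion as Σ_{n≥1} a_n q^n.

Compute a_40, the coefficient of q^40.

[q^40] f(40)=64000,f(20)=8000,f(10)=1000,f(8)=512,f(5)=125,f(4)=64,f(2)=8,f(1)=1 ⇒ 73710

a_40 = 73710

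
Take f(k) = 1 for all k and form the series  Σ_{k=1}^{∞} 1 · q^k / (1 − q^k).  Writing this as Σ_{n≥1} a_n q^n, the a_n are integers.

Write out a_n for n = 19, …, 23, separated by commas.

2, 6, 4, 4, 2

[q^19] f(1)=1,f(19)=1 ⇒ 2
q^20  k|20↦f(k): 20:1 10:1 5:1 4:1 2:1 1:1  a_20=6
n=21: 21·1 7·3 3·7 1·21  f→[1+1+1+1]=4
d|22:{1,2,11,22}  Σf=1+1+1+1=4
n=23: 23·1 1·23  f→[1+1]=2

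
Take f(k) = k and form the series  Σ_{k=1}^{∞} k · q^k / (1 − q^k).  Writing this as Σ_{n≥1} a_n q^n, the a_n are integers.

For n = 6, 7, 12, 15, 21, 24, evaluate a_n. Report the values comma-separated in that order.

12, 8, 28, 24, 32, 60

[q^6] f(6)=6,f(3)=3,f(2)=2,f(1)=1 ⇒ 12
n=7: 1·7 7·1  f→[1+7]=8
n=12: 12·1 6·2 4·3 3·4 2·6 1·12  f→[12+6+4+3+2+1]=28
[q^15] f(15)=15,f(5)=5,f(3)=3,f(1)=1 ⇒ 24
d|21:{21,7,3,1}  Σf=21+7+3+1=32
q^24  k|24↦f(k): 1:1 2:2 3:3 4:4 6:6 8:8 12:12 24:24  a_24=60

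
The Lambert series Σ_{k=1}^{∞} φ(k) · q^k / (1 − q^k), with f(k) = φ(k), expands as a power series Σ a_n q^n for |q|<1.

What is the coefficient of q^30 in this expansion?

q^30  k|30↦φ(k): 1:1 2:1 3:2 5:4 6:2 10:4 15:8 30:8  a_30=30

a_30 = 30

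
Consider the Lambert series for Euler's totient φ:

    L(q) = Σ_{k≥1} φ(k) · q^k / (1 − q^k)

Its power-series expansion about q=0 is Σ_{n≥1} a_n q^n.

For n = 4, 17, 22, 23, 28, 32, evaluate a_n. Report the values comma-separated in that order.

q^4  k|4↦φ(k): 1:1 2:1 4:2  a_4=4
[q^17] φ(17)=16,φ(1)=1 ⇒ 17
n=22: 22·1 11·2 2·11 1·22  φ→[10+10+1+1]=22
q^23  k|23↦φ(k): 1:1 23:22  a_23=23
d|28:{28,14,7,4,2,1}  Σφ=12+6+6+2+1+1=28
d|32:{1,2,4,8,16,32}  Σφ=1+1+2+4+8+16=32

4, 17, 22, 23, 28, 32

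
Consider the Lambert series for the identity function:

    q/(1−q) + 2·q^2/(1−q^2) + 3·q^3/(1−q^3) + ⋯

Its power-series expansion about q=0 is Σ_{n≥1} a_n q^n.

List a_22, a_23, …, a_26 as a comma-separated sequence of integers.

n=22: 1·22 2·11 11·2 22·1  f→[1+2+11+22]=36
n=23: 23·1 1·23  f→[23+1]=24
d|24:{1,2,3,4,6,8,12,24}  Σf=1+2+3+4+6+8+12+24=60
d|25:{25,5,1}  Σf=25+5+1=31
[q^26] f(1)=1,f(2)=2,f(13)=13,f(26)=26 ⇒ 42

36, 24, 60, 31, 42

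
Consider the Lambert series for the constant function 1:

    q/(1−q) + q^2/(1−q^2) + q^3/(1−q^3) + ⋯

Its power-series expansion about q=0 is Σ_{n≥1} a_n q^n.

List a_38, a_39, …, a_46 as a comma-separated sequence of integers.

4, 4, 8, 2, 8, 2, 6, 6, 4

q^38  k|38↦f(k): 38:1 19:1 2:1 1:1  a_38=4
n=39: 1·39 3·13 13·3 39·1  f→[1+1+1+1]=4
q^40  k|40↦f(k): 1:1 2:1 4:1 5:1 8:1 10:1 20:1 40:1  a_40=8
q^41  k|41↦f(k): 1:1 41:1  a_41=2
q^42  k|42↦f(k): 42:1 21:1 14:1 7:1 6:1 3:1 2:1 1:1  a_42=8
d|43:{1,43}  Σf=1+1=2
n=44: 44·1 22·2 11·4 4·11 2·22 1·44  f→[1+1+1+1+1+1]=6
q^45  k|45↦f(k): 1:1 3:1 5:1 9:1 15:1 45:1  a_45=6
[q^46] f(46)=1,f(23)=1,f(2)=1,f(1)=1 ⇒ 4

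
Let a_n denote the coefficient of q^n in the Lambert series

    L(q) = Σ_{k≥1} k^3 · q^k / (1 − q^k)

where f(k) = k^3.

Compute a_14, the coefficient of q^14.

a_14 = 3096

[q^14] f(1)=1,f(2)=8,f(7)=343,f(14)=2744 ⇒ 3096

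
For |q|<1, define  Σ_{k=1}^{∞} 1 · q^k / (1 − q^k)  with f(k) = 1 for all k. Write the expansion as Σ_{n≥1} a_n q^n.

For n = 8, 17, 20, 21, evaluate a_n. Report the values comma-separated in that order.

4, 2, 6, 4

d|8:{1,2,4,8}  Σf=1+1+1+1=4
n=17: 1·17 17·1  f→[1+1]=2
n=20: 20·1 10·2 5·4 4·5 2·10 1·20  f→[1+1+1+1+1+1]=6
d|21:{1,3,7,21}  Σf=1+1+1+1=4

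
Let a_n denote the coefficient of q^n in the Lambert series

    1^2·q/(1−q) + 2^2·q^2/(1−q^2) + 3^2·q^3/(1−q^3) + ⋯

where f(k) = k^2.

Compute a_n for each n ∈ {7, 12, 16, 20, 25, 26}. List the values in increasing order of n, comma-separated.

50, 210, 341, 546, 651, 850

[q^7] f(7)=49,f(1)=1 ⇒ 50
[q^12] f(1)=1,f(2)=4,f(3)=9,f(4)=16,f(6)=36,f(12)=144 ⇒ 210
n=16: 1·16 2·8 4·4 8·2 16·1  f→[1+4+16+64+256]=341
n=20: 20·1 10·2 5·4 4·5 2·10 1·20  f→[400+100+25+16+4+1]=546
q^25  k|25↦f(k): 1:1 5:25 25:625  a_25=651
q^26  k|26↦f(k): 26:676 13:169 2:4 1:1  a_26=850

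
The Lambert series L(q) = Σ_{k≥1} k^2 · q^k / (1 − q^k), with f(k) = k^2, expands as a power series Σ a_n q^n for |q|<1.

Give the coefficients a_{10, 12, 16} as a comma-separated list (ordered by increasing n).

n=10: 10·1 5·2 2·5 1·10  f→[100+25+4+1]=130
q^12  k|12↦f(k): 1:1 2:4 3:9 4:16 6:36 12:144  a_12=210
d|16:{16,8,4,2,1}  Σf=256+64+16+4+1=341

130, 210, 341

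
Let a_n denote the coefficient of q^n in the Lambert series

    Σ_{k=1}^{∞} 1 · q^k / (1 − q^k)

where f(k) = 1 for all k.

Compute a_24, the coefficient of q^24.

a_24 = 8

d|24:{1,2,3,4,6,8,12,24}  Σf=1+1+1+1+1+1+1+1=8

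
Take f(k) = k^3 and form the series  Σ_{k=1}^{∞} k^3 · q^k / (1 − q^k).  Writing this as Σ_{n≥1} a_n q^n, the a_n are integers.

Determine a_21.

[q^21] f(21)=9261,f(7)=343,f(3)=27,f(1)=1 ⇒ 9632

a_21 = 9632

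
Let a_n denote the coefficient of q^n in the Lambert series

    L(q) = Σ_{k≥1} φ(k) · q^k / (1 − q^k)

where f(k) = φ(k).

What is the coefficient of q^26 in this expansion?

n=26: 1·26 2·13 13·2 26·1  φ→[1+1+12+12]=26

a_26 = 26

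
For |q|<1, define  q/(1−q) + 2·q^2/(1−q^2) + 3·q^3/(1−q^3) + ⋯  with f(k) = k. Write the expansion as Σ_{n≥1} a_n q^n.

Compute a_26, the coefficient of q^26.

a_26 = 42

n=26: 26·1 13·2 2·13 1·26  f→[26+13+2+1]=42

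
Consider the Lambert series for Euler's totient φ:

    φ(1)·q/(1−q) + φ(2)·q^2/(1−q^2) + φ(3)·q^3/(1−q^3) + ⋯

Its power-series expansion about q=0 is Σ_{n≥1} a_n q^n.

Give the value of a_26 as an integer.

q^26  k|26↦φ(k): 1:1 2:1 13:12 26:12  a_26=26

a_26 = 26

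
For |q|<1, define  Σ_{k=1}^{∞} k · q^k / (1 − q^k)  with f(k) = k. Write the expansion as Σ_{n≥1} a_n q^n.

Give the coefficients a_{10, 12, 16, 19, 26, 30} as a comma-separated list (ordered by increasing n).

18, 28, 31, 20, 42, 72

n=10: 1·10 2·5 5·2 10·1  f→[1+2+5+10]=18
q^12  k|12↦f(k): 12:12 6:6 4:4 3:3 2:2 1:1  a_12=28
q^16  k|16↦f(k): 1:1 2:2 4:4 8:8 16:16  a_16=31
[q^19] f(19)=19,f(1)=1 ⇒ 20
q^26  k|26↦f(k): 26:26 13:13 2:2 1:1  a_26=42
q^30  k|30↦f(k): 1:1 2:2 3:3 5:5 6:6 10:10 15:15 30:30  a_30=72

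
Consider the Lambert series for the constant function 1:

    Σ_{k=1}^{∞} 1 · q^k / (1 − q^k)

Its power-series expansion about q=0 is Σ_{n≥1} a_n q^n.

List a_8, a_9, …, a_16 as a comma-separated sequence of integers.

4, 3, 4, 2, 6, 2, 4, 4, 5

[q^8] f(8)=1,f(4)=1,f(2)=1,f(1)=1 ⇒ 4
n=9: 1·9 3·3 9·1  f→[1+1+1]=3
q^10  k|10↦f(k): 1:1 2:1 5:1 10:1  a_10=4
n=11: 1·11 11·1  f→[1+1]=2
d|12:{1,2,3,4,6,12}  Σf=1+1+1+1+1+1=6
n=13: 1·13 13·1  f→[1+1]=2
q^14  k|14↦f(k): 14:1 7:1 2:1 1:1  a_14=4
q^15  k|15↦f(k): 1:1 3:1 5:1 15:1  a_15=4
n=16: 16·1 8·2 4·4 2·8 1·16  f→[1+1+1+1+1]=5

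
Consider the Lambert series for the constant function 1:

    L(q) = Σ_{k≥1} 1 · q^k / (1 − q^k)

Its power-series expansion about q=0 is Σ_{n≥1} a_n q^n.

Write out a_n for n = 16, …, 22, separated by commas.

[q^16] f(1)=1,f(2)=1,f(4)=1,f(8)=1,f(16)=1 ⇒ 5
q^17  k|17↦f(k): 1:1 17:1  a_17=2
q^18  k|18↦f(k): 18:1 9:1 6:1 3:1 2:1 1:1  a_18=6
[q^19] f(19)=1,f(1)=1 ⇒ 2
d|20:{1,2,4,5,10,20}  Σf=1+1+1+1+1+1=6
d|21:{1,3,7,21}  Σf=1+1+1+1=4
[q^22] f(1)=1,f(2)=1,f(11)=1,f(22)=1 ⇒ 4

5, 2, 6, 2, 6, 4, 4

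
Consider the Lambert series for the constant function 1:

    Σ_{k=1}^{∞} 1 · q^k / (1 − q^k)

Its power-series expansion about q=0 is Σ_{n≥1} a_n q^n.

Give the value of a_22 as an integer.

a_22 = 4

n=22: 22·1 11·2 2·11 1·22  f→[1+1+1+1]=4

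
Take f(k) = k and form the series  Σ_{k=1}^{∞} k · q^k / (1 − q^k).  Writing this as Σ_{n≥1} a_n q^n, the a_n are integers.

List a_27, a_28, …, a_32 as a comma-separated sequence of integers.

40, 56, 30, 72, 32, 63

q^27  k|27↦f(k): 1:1 3:3 9:9 27:27  a_27=40
q^28  k|28↦f(k): 28:28 14:14 7:7 4:4 2:2 1:1  a_28=56
[q^29] f(1)=1,f(29)=29 ⇒ 30
d|30:{1,2,3,5,6,10,15,30}  Σf=1+2+3+5+6+10+15+30=72
d|31:{31,1}  Σf=31+1=32
q^32  k|32↦f(k): 1:1 2:2 4:4 8:8 16:16 32:32  a_32=63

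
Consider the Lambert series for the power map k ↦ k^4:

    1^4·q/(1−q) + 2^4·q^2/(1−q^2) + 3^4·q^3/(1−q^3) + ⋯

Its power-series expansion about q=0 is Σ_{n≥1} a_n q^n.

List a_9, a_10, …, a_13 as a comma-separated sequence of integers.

q^9  k|9↦f(k): 9:6561 3:81 1:1  a_9=6643
q^10  k|10↦f(k): 1:1 2:16 5:625 10:10000  a_10=10642
n=11: 1·11 11·1  f→[1+14641]=14642
[q^12] f(12)=20736,f(6)=1296,f(4)=256,f(3)=81,f(2)=16,f(1)=1 ⇒ 22386
d|13:{13,1}  Σf=28561+1=28562

6643, 10642, 14642, 22386, 28562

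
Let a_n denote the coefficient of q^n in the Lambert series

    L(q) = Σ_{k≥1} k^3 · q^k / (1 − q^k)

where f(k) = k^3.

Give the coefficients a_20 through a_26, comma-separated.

q^20  k|20↦f(k): 20:8000 10:1000 5:125 4:64 2:8 1:1  a_20=9198
d|21:{21,7,3,1}  Σf=9261+343+27+1=9632
q^22  k|22↦f(k): 1:1 2:8 11:1331 22:10648  a_22=11988
n=23: 1·23 23·1  f→[1+12167]=12168
n=24: 24·1 12·2 8·3 6·4 4·6 3·8 2·12 1·24  f→[13824+1728+512+216+64+27+8+1]=16380
[q^25] f(1)=1,f(5)=125,f(25)=15625 ⇒ 15751
d|26:{1,2,13,26}  Σf=1+8+2197+17576=19782

9198, 9632, 11988, 12168, 16380, 15751, 19782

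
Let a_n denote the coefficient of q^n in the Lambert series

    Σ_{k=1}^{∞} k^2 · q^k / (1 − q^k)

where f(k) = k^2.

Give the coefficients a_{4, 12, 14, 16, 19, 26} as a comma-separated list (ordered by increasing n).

21, 210, 250, 341, 362, 850

[q^4] f(4)=16,f(2)=4,f(1)=1 ⇒ 21
d|12:{12,6,4,3,2,1}  Σf=144+36+16+9+4+1=210
q^14  k|14↦f(k): 1:1 2:4 7:49 14:196  a_14=250
[q^16] f(1)=1,f(2)=4,f(4)=16,f(8)=64,f(16)=256 ⇒ 341
d|19:{19,1}  Σf=361+1=362
[q^26] f(1)=1,f(2)=4,f(13)=169,f(26)=676 ⇒ 850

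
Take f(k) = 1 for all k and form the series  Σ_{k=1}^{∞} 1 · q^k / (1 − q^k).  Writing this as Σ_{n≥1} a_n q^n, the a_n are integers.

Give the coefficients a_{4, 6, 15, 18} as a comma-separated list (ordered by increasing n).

q^4  k|4↦f(k): 1:1 2:1 4:1  a_4=3
q^6  k|6↦f(k): 6:1 3:1 2:1 1:1  a_6=4
q^15  k|15↦f(k): 1:1 3:1 5:1 15:1  a_15=4
d|18:{18,9,6,3,2,1}  Σf=1+1+1+1+1+1=6

3, 4, 4, 6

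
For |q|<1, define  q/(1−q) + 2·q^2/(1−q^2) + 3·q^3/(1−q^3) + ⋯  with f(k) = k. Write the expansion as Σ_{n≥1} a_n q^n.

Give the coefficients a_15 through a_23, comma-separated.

24, 31, 18, 39, 20, 42, 32, 36, 24

q^15  k|15↦f(k): 1:1 3:3 5:5 15:15  a_15=24
q^16  k|16↦f(k): 1:1 2:2 4:4 8:8 16:16  a_16=31
d|17:{1,17}  Σf=1+17=18
q^18  k|18↦f(k): 1:1 2:2 3:3 6:6 9:9 18:18  a_18=39
d|19:{19,1}  Σf=19+1=20
d|20:{1,2,4,5,10,20}  Σf=1+2+4+5+10+20=42
q^21  k|21↦f(k): 21:21 7:7 3:3 1:1  a_21=32
d|22:{1,2,11,22}  Σf=1+2+11+22=36
[q^23] f(23)=23,f(1)=1 ⇒ 24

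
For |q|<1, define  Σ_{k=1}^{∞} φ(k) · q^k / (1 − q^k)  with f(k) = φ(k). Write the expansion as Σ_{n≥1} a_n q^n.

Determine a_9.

n=9: 9·1 3·3 1·9  φ→[6+2+1]=9

a_9 = 9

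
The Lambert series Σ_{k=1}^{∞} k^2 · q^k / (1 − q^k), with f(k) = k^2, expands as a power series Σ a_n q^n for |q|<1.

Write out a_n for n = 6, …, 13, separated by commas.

50, 50, 85, 91, 130, 122, 210, 170

q^6  k|6↦f(k): 6:36 3:9 2:4 1:1  a_6=50
[q^7] f(7)=49,f(1)=1 ⇒ 50
d|8:{8,4,2,1}  Σf=64+16+4+1=85
[q^9] f(1)=1,f(3)=9,f(9)=81 ⇒ 91
n=10: 10·1 5·2 2·5 1·10  f→[100+25+4+1]=130
q^11  k|11↦f(k): 11:121 1:1  a_11=122
n=12: 1·12 2·6 3·4 4·3 6·2 12·1  f→[1+4+9+16+36+144]=210
q^13  k|13↦f(k): 1:1 13:169  a_13=170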